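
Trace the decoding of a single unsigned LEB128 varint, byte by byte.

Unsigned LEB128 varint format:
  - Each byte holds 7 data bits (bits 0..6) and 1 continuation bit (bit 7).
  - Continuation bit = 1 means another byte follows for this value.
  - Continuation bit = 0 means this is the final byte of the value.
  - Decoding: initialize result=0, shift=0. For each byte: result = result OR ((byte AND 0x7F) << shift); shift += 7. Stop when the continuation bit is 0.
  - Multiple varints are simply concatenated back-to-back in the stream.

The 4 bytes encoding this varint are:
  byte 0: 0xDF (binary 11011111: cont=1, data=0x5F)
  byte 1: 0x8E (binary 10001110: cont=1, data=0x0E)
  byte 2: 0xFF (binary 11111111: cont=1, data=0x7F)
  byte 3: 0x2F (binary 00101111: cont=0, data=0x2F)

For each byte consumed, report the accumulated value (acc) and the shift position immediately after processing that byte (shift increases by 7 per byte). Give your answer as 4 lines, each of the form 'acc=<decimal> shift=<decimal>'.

byte 0=0xDF: payload=0x5F=95, contrib = 95<<0 = 95; acc -> 95, shift -> 7
byte 1=0x8E: payload=0x0E=14, contrib = 14<<7 = 1792; acc -> 1887, shift -> 14
byte 2=0xFF: payload=0x7F=127, contrib = 127<<14 = 2080768; acc -> 2082655, shift -> 21
byte 3=0x2F: payload=0x2F=47, contrib = 47<<21 = 98566144; acc -> 100648799, shift -> 28

Answer: acc=95 shift=7
acc=1887 shift=14
acc=2082655 shift=21
acc=100648799 shift=28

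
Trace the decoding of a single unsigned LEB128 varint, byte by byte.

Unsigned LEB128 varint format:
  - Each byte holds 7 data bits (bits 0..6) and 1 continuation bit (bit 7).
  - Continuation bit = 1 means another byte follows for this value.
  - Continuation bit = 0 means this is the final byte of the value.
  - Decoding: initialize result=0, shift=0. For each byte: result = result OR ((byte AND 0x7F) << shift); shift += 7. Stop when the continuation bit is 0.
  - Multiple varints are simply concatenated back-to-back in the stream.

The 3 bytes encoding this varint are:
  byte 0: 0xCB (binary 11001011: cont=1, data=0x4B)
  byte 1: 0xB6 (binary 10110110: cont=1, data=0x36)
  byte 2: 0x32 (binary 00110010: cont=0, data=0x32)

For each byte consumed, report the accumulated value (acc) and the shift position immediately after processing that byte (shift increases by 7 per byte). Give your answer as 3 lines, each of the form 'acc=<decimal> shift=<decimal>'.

Answer: acc=75 shift=7
acc=6987 shift=14
acc=826187 shift=21

Derivation:
byte 0=0xCB: payload=0x4B=75, contrib = 75<<0 = 75; acc -> 75, shift -> 7
byte 1=0xB6: payload=0x36=54, contrib = 54<<7 = 6912; acc -> 6987, shift -> 14
byte 2=0x32: payload=0x32=50, contrib = 50<<14 = 819200; acc -> 826187, shift -> 21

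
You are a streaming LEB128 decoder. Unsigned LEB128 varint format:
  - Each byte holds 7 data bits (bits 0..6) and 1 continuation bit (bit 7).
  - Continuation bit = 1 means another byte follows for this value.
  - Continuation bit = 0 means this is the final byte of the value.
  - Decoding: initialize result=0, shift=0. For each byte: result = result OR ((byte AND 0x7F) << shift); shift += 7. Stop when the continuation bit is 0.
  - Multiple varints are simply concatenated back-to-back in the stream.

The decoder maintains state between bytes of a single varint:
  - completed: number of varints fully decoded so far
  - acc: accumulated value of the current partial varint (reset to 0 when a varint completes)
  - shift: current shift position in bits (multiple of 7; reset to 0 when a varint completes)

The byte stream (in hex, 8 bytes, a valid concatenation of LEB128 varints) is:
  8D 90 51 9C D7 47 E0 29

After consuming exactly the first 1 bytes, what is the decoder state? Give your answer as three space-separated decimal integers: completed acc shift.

byte[0]=0x8D cont=1 payload=0x0D: acc |= 13<<0 -> completed=0 acc=13 shift=7

Answer: 0 13 7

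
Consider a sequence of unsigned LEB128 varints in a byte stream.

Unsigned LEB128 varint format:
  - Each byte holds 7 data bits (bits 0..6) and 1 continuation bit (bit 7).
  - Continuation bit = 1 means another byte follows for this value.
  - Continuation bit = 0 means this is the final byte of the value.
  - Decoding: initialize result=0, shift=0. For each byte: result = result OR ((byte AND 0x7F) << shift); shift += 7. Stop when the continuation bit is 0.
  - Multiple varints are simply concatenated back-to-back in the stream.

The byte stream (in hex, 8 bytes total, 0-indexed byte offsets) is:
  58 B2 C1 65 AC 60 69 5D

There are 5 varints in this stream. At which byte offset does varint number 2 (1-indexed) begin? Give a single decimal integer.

  byte[0]=0x58 cont=0 payload=0x58=88: acc |= 88<<0 -> acc=88 shift=7 [end]
Varint 1: bytes[0:1] = 58 -> value 88 (1 byte(s))
  byte[1]=0xB2 cont=1 payload=0x32=50: acc |= 50<<0 -> acc=50 shift=7
  byte[2]=0xC1 cont=1 payload=0x41=65: acc |= 65<<7 -> acc=8370 shift=14
  byte[3]=0x65 cont=0 payload=0x65=101: acc |= 101<<14 -> acc=1663154 shift=21 [end]
Varint 2: bytes[1:4] = B2 C1 65 -> value 1663154 (3 byte(s))
  byte[4]=0xAC cont=1 payload=0x2C=44: acc |= 44<<0 -> acc=44 shift=7
  byte[5]=0x60 cont=0 payload=0x60=96: acc |= 96<<7 -> acc=12332 shift=14 [end]
Varint 3: bytes[4:6] = AC 60 -> value 12332 (2 byte(s))
  byte[6]=0x69 cont=0 payload=0x69=105: acc |= 105<<0 -> acc=105 shift=7 [end]
Varint 4: bytes[6:7] = 69 -> value 105 (1 byte(s))
  byte[7]=0x5D cont=0 payload=0x5D=93: acc |= 93<<0 -> acc=93 shift=7 [end]
Varint 5: bytes[7:8] = 5D -> value 93 (1 byte(s))

Answer: 1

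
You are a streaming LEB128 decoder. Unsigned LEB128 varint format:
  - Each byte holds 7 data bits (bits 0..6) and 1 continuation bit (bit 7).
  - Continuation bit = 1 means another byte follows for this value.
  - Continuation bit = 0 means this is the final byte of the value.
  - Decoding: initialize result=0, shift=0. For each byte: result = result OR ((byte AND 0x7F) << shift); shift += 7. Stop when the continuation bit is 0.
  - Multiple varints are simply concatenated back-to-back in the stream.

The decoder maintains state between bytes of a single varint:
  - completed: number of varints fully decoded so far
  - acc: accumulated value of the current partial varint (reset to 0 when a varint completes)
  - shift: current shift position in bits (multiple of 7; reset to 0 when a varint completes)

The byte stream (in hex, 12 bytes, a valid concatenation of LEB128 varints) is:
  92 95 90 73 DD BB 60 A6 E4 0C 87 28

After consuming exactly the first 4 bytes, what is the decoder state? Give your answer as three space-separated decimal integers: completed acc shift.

byte[0]=0x92 cont=1 payload=0x12: acc |= 18<<0 -> completed=0 acc=18 shift=7
byte[1]=0x95 cont=1 payload=0x15: acc |= 21<<7 -> completed=0 acc=2706 shift=14
byte[2]=0x90 cont=1 payload=0x10: acc |= 16<<14 -> completed=0 acc=264850 shift=21
byte[3]=0x73 cont=0 payload=0x73: varint #1 complete (value=241437330); reset -> completed=1 acc=0 shift=0

Answer: 1 0 0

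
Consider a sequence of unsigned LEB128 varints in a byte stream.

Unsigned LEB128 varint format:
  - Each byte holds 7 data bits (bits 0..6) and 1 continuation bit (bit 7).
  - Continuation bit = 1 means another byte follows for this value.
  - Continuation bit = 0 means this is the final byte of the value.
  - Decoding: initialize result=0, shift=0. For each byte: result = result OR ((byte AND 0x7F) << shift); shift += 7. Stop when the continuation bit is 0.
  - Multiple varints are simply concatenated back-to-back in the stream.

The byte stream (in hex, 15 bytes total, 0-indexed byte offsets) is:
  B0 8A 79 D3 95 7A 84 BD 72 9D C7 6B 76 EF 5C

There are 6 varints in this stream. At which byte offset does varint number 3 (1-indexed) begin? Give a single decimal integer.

Answer: 6

Derivation:
  byte[0]=0xB0 cont=1 payload=0x30=48: acc |= 48<<0 -> acc=48 shift=7
  byte[1]=0x8A cont=1 payload=0x0A=10: acc |= 10<<7 -> acc=1328 shift=14
  byte[2]=0x79 cont=0 payload=0x79=121: acc |= 121<<14 -> acc=1983792 shift=21 [end]
Varint 1: bytes[0:3] = B0 8A 79 -> value 1983792 (3 byte(s))
  byte[3]=0xD3 cont=1 payload=0x53=83: acc |= 83<<0 -> acc=83 shift=7
  byte[4]=0x95 cont=1 payload=0x15=21: acc |= 21<<7 -> acc=2771 shift=14
  byte[5]=0x7A cont=0 payload=0x7A=122: acc |= 122<<14 -> acc=2001619 shift=21 [end]
Varint 2: bytes[3:6] = D3 95 7A -> value 2001619 (3 byte(s))
  byte[6]=0x84 cont=1 payload=0x04=4: acc |= 4<<0 -> acc=4 shift=7
  byte[7]=0xBD cont=1 payload=0x3D=61: acc |= 61<<7 -> acc=7812 shift=14
  byte[8]=0x72 cont=0 payload=0x72=114: acc |= 114<<14 -> acc=1875588 shift=21 [end]
Varint 3: bytes[6:9] = 84 BD 72 -> value 1875588 (3 byte(s))
  byte[9]=0x9D cont=1 payload=0x1D=29: acc |= 29<<0 -> acc=29 shift=7
  byte[10]=0xC7 cont=1 payload=0x47=71: acc |= 71<<7 -> acc=9117 shift=14
  byte[11]=0x6B cont=0 payload=0x6B=107: acc |= 107<<14 -> acc=1762205 shift=21 [end]
Varint 4: bytes[9:12] = 9D C7 6B -> value 1762205 (3 byte(s))
  byte[12]=0x76 cont=0 payload=0x76=118: acc |= 118<<0 -> acc=118 shift=7 [end]
Varint 5: bytes[12:13] = 76 -> value 118 (1 byte(s))
  byte[13]=0xEF cont=1 payload=0x6F=111: acc |= 111<<0 -> acc=111 shift=7
  byte[14]=0x5C cont=0 payload=0x5C=92: acc |= 92<<7 -> acc=11887 shift=14 [end]
Varint 6: bytes[13:15] = EF 5C -> value 11887 (2 byte(s))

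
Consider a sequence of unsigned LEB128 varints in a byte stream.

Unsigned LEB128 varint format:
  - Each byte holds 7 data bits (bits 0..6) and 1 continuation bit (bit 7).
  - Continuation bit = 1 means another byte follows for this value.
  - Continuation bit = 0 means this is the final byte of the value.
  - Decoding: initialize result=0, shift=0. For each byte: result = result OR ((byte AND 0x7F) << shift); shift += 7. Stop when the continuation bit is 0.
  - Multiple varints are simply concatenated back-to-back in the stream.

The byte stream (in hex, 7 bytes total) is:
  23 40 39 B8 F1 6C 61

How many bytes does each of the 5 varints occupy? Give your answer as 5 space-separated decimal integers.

Answer: 1 1 1 3 1

Derivation:
  byte[0]=0x23 cont=0 payload=0x23=35: acc |= 35<<0 -> acc=35 shift=7 [end]
Varint 1: bytes[0:1] = 23 -> value 35 (1 byte(s))
  byte[1]=0x40 cont=0 payload=0x40=64: acc |= 64<<0 -> acc=64 shift=7 [end]
Varint 2: bytes[1:2] = 40 -> value 64 (1 byte(s))
  byte[2]=0x39 cont=0 payload=0x39=57: acc |= 57<<0 -> acc=57 shift=7 [end]
Varint 3: bytes[2:3] = 39 -> value 57 (1 byte(s))
  byte[3]=0xB8 cont=1 payload=0x38=56: acc |= 56<<0 -> acc=56 shift=7
  byte[4]=0xF1 cont=1 payload=0x71=113: acc |= 113<<7 -> acc=14520 shift=14
  byte[5]=0x6C cont=0 payload=0x6C=108: acc |= 108<<14 -> acc=1783992 shift=21 [end]
Varint 4: bytes[3:6] = B8 F1 6C -> value 1783992 (3 byte(s))
  byte[6]=0x61 cont=0 payload=0x61=97: acc |= 97<<0 -> acc=97 shift=7 [end]
Varint 5: bytes[6:7] = 61 -> value 97 (1 byte(s))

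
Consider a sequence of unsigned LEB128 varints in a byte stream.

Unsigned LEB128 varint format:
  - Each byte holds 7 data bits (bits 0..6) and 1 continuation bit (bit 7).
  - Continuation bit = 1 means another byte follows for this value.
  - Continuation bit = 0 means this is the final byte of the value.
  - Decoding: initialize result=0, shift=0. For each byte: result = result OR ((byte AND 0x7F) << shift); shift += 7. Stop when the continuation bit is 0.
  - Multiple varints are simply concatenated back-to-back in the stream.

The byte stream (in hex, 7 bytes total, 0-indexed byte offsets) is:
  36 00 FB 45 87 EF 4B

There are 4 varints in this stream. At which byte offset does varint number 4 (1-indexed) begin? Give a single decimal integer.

  byte[0]=0x36 cont=0 payload=0x36=54: acc |= 54<<0 -> acc=54 shift=7 [end]
Varint 1: bytes[0:1] = 36 -> value 54 (1 byte(s))
  byte[1]=0x00 cont=0 payload=0x00=0: acc |= 0<<0 -> acc=0 shift=7 [end]
Varint 2: bytes[1:2] = 00 -> value 0 (1 byte(s))
  byte[2]=0xFB cont=1 payload=0x7B=123: acc |= 123<<0 -> acc=123 shift=7
  byte[3]=0x45 cont=0 payload=0x45=69: acc |= 69<<7 -> acc=8955 shift=14 [end]
Varint 3: bytes[2:4] = FB 45 -> value 8955 (2 byte(s))
  byte[4]=0x87 cont=1 payload=0x07=7: acc |= 7<<0 -> acc=7 shift=7
  byte[5]=0xEF cont=1 payload=0x6F=111: acc |= 111<<7 -> acc=14215 shift=14
  byte[6]=0x4B cont=0 payload=0x4B=75: acc |= 75<<14 -> acc=1243015 shift=21 [end]
Varint 4: bytes[4:7] = 87 EF 4B -> value 1243015 (3 byte(s))

Answer: 4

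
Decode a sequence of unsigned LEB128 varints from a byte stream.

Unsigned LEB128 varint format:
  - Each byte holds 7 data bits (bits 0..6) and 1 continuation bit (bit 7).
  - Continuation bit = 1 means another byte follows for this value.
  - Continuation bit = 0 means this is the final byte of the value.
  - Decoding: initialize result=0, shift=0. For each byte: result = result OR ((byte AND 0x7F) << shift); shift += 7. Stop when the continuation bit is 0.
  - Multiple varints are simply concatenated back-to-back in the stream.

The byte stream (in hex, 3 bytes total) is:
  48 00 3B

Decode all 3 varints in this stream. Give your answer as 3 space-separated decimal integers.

  byte[0]=0x48 cont=0 payload=0x48=72: acc |= 72<<0 -> acc=72 shift=7 [end]
Varint 1: bytes[0:1] = 48 -> value 72 (1 byte(s))
  byte[1]=0x00 cont=0 payload=0x00=0: acc |= 0<<0 -> acc=0 shift=7 [end]
Varint 2: bytes[1:2] = 00 -> value 0 (1 byte(s))
  byte[2]=0x3B cont=0 payload=0x3B=59: acc |= 59<<0 -> acc=59 shift=7 [end]
Varint 3: bytes[2:3] = 3B -> value 59 (1 byte(s))

Answer: 72 0 59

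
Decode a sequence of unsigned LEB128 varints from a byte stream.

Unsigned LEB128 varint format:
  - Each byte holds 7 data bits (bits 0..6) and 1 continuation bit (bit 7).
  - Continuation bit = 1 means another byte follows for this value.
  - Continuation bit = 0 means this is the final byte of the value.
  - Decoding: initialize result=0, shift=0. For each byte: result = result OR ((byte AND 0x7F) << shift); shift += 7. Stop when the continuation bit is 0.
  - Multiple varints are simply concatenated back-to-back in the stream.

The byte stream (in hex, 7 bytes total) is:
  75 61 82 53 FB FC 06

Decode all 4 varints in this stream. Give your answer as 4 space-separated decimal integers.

Answer: 117 97 10626 114299

Derivation:
  byte[0]=0x75 cont=0 payload=0x75=117: acc |= 117<<0 -> acc=117 shift=7 [end]
Varint 1: bytes[0:1] = 75 -> value 117 (1 byte(s))
  byte[1]=0x61 cont=0 payload=0x61=97: acc |= 97<<0 -> acc=97 shift=7 [end]
Varint 2: bytes[1:2] = 61 -> value 97 (1 byte(s))
  byte[2]=0x82 cont=1 payload=0x02=2: acc |= 2<<0 -> acc=2 shift=7
  byte[3]=0x53 cont=0 payload=0x53=83: acc |= 83<<7 -> acc=10626 shift=14 [end]
Varint 3: bytes[2:4] = 82 53 -> value 10626 (2 byte(s))
  byte[4]=0xFB cont=1 payload=0x7B=123: acc |= 123<<0 -> acc=123 shift=7
  byte[5]=0xFC cont=1 payload=0x7C=124: acc |= 124<<7 -> acc=15995 shift=14
  byte[6]=0x06 cont=0 payload=0x06=6: acc |= 6<<14 -> acc=114299 shift=21 [end]
Varint 4: bytes[4:7] = FB FC 06 -> value 114299 (3 byte(s))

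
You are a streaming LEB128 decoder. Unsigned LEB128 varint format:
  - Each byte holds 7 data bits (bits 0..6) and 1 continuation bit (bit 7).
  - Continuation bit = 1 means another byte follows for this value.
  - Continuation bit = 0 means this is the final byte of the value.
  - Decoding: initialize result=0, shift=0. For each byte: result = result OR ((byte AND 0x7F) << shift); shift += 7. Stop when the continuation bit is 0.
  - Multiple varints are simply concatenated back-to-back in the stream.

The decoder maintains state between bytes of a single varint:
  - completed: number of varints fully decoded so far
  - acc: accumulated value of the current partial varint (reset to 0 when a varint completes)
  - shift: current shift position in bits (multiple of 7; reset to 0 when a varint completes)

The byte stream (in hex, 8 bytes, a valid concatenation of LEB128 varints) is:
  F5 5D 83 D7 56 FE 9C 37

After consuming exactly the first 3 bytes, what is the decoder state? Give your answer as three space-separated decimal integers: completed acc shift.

Answer: 1 3 7

Derivation:
byte[0]=0xF5 cont=1 payload=0x75: acc |= 117<<0 -> completed=0 acc=117 shift=7
byte[1]=0x5D cont=0 payload=0x5D: varint #1 complete (value=12021); reset -> completed=1 acc=0 shift=0
byte[2]=0x83 cont=1 payload=0x03: acc |= 3<<0 -> completed=1 acc=3 shift=7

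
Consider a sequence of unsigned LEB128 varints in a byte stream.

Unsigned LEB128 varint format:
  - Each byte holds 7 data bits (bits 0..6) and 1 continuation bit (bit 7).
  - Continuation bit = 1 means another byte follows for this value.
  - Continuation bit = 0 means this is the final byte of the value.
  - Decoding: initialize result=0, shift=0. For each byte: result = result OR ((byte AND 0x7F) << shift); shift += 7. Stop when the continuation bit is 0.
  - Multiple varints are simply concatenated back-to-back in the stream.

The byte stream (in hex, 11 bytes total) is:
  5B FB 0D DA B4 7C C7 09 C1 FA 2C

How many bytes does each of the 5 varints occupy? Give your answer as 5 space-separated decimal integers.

Answer: 1 2 3 2 3

Derivation:
  byte[0]=0x5B cont=0 payload=0x5B=91: acc |= 91<<0 -> acc=91 shift=7 [end]
Varint 1: bytes[0:1] = 5B -> value 91 (1 byte(s))
  byte[1]=0xFB cont=1 payload=0x7B=123: acc |= 123<<0 -> acc=123 shift=7
  byte[2]=0x0D cont=0 payload=0x0D=13: acc |= 13<<7 -> acc=1787 shift=14 [end]
Varint 2: bytes[1:3] = FB 0D -> value 1787 (2 byte(s))
  byte[3]=0xDA cont=1 payload=0x5A=90: acc |= 90<<0 -> acc=90 shift=7
  byte[4]=0xB4 cont=1 payload=0x34=52: acc |= 52<<7 -> acc=6746 shift=14
  byte[5]=0x7C cont=0 payload=0x7C=124: acc |= 124<<14 -> acc=2038362 shift=21 [end]
Varint 3: bytes[3:6] = DA B4 7C -> value 2038362 (3 byte(s))
  byte[6]=0xC7 cont=1 payload=0x47=71: acc |= 71<<0 -> acc=71 shift=7
  byte[7]=0x09 cont=0 payload=0x09=9: acc |= 9<<7 -> acc=1223 shift=14 [end]
Varint 4: bytes[6:8] = C7 09 -> value 1223 (2 byte(s))
  byte[8]=0xC1 cont=1 payload=0x41=65: acc |= 65<<0 -> acc=65 shift=7
  byte[9]=0xFA cont=1 payload=0x7A=122: acc |= 122<<7 -> acc=15681 shift=14
  byte[10]=0x2C cont=0 payload=0x2C=44: acc |= 44<<14 -> acc=736577 shift=21 [end]
Varint 5: bytes[8:11] = C1 FA 2C -> value 736577 (3 byte(s))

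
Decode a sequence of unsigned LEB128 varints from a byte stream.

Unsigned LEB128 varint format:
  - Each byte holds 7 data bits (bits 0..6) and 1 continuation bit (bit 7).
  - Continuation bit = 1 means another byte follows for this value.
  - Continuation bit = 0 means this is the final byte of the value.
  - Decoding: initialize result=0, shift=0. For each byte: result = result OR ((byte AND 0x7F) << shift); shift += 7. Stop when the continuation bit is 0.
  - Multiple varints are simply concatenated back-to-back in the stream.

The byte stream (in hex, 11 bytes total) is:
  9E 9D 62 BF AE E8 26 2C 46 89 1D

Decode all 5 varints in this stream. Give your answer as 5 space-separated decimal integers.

  byte[0]=0x9E cont=1 payload=0x1E=30: acc |= 30<<0 -> acc=30 shift=7
  byte[1]=0x9D cont=1 payload=0x1D=29: acc |= 29<<7 -> acc=3742 shift=14
  byte[2]=0x62 cont=0 payload=0x62=98: acc |= 98<<14 -> acc=1609374 shift=21 [end]
Varint 1: bytes[0:3] = 9E 9D 62 -> value 1609374 (3 byte(s))
  byte[3]=0xBF cont=1 payload=0x3F=63: acc |= 63<<0 -> acc=63 shift=7
  byte[4]=0xAE cont=1 payload=0x2E=46: acc |= 46<<7 -> acc=5951 shift=14
  byte[5]=0xE8 cont=1 payload=0x68=104: acc |= 104<<14 -> acc=1709887 shift=21
  byte[6]=0x26 cont=0 payload=0x26=38: acc |= 38<<21 -> acc=81401663 shift=28 [end]
Varint 2: bytes[3:7] = BF AE E8 26 -> value 81401663 (4 byte(s))
  byte[7]=0x2C cont=0 payload=0x2C=44: acc |= 44<<0 -> acc=44 shift=7 [end]
Varint 3: bytes[7:8] = 2C -> value 44 (1 byte(s))
  byte[8]=0x46 cont=0 payload=0x46=70: acc |= 70<<0 -> acc=70 shift=7 [end]
Varint 4: bytes[8:9] = 46 -> value 70 (1 byte(s))
  byte[9]=0x89 cont=1 payload=0x09=9: acc |= 9<<0 -> acc=9 shift=7
  byte[10]=0x1D cont=0 payload=0x1D=29: acc |= 29<<7 -> acc=3721 shift=14 [end]
Varint 5: bytes[9:11] = 89 1D -> value 3721 (2 byte(s))

Answer: 1609374 81401663 44 70 3721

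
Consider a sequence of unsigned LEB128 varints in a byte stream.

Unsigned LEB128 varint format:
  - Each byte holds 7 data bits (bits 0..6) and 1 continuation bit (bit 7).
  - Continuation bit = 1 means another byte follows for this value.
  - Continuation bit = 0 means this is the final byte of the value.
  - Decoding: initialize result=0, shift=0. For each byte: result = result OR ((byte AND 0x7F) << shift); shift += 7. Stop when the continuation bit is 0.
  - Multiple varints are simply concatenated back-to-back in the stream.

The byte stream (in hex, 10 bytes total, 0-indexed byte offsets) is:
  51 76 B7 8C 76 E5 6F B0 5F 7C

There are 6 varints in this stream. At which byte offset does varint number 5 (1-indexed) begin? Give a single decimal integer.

Answer: 7

Derivation:
  byte[0]=0x51 cont=0 payload=0x51=81: acc |= 81<<0 -> acc=81 shift=7 [end]
Varint 1: bytes[0:1] = 51 -> value 81 (1 byte(s))
  byte[1]=0x76 cont=0 payload=0x76=118: acc |= 118<<0 -> acc=118 shift=7 [end]
Varint 2: bytes[1:2] = 76 -> value 118 (1 byte(s))
  byte[2]=0xB7 cont=1 payload=0x37=55: acc |= 55<<0 -> acc=55 shift=7
  byte[3]=0x8C cont=1 payload=0x0C=12: acc |= 12<<7 -> acc=1591 shift=14
  byte[4]=0x76 cont=0 payload=0x76=118: acc |= 118<<14 -> acc=1934903 shift=21 [end]
Varint 3: bytes[2:5] = B7 8C 76 -> value 1934903 (3 byte(s))
  byte[5]=0xE5 cont=1 payload=0x65=101: acc |= 101<<0 -> acc=101 shift=7
  byte[6]=0x6F cont=0 payload=0x6F=111: acc |= 111<<7 -> acc=14309 shift=14 [end]
Varint 4: bytes[5:7] = E5 6F -> value 14309 (2 byte(s))
  byte[7]=0xB0 cont=1 payload=0x30=48: acc |= 48<<0 -> acc=48 shift=7
  byte[8]=0x5F cont=0 payload=0x5F=95: acc |= 95<<7 -> acc=12208 shift=14 [end]
Varint 5: bytes[7:9] = B0 5F -> value 12208 (2 byte(s))
  byte[9]=0x7C cont=0 payload=0x7C=124: acc |= 124<<0 -> acc=124 shift=7 [end]
Varint 6: bytes[9:10] = 7C -> value 124 (1 byte(s))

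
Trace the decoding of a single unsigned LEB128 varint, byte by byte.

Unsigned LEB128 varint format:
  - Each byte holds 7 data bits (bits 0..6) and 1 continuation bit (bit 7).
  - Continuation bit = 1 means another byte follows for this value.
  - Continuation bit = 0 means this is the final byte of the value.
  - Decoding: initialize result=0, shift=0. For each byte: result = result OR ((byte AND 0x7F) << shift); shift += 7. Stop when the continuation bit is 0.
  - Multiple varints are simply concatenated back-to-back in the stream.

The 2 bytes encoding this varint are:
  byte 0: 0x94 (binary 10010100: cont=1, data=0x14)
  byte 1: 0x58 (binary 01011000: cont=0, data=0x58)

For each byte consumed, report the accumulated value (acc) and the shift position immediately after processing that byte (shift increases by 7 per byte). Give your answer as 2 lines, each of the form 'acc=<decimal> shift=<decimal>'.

Answer: acc=20 shift=7
acc=11284 shift=14

Derivation:
byte 0=0x94: payload=0x14=20, contrib = 20<<0 = 20; acc -> 20, shift -> 7
byte 1=0x58: payload=0x58=88, contrib = 88<<7 = 11264; acc -> 11284, shift -> 14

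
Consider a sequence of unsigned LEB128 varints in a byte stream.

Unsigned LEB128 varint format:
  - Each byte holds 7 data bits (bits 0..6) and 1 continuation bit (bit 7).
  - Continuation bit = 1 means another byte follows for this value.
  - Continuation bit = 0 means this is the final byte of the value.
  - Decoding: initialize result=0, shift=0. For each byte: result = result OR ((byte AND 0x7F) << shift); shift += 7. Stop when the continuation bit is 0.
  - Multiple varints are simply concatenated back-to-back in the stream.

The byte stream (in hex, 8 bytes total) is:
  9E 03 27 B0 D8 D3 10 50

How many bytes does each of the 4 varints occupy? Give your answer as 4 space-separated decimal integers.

Answer: 2 1 4 1

Derivation:
  byte[0]=0x9E cont=1 payload=0x1E=30: acc |= 30<<0 -> acc=30 shift=7
  byte[1]=0x03 cont=0 payload=0x03=3: acc |= 3<<7 -> acc=414 shift=14 [end]
Varint 1: bytes[0:2] = 9E 03 -> value 414 (2 byte(s))
  byte[2]=0x27 cont=0 payload=0x27=39: acc |= 39<<0 -> acc=39 shift=7 [end]
Varint 2: bytes[2:3] = 27 -> value 39 (1 byte(s))
  byte[3]=0xB0 cont=1 payload=0x30=48: acc |= 48<<0 -> acc=48 shift=7
  byte[4]=0xD8 cont=1 payload=0x58=88: acc |= 88<<7 -> acc=11312 shift=14
  byte[5]=0xD3 cont=1 payload=0x53=83: acc |= 83<<14 -> acc=1371184 shift=21
  byte[6]=0x10 cont=0 payload=0x10=16: acc |= 16<<21 -> acc=34925616 shift=28 [end]
Varint 3: bytes[3:7] = B0 D8 D3 10 -> value 34925616 (4 byte(s))
  byte[7]=0x50 cont=0 payload=0x50=80: acc |= 80<<0 -> acc=80 shift=7 [end]
Varint 4: bytes[7:8] = 50 -> value 80 (1 byte(s))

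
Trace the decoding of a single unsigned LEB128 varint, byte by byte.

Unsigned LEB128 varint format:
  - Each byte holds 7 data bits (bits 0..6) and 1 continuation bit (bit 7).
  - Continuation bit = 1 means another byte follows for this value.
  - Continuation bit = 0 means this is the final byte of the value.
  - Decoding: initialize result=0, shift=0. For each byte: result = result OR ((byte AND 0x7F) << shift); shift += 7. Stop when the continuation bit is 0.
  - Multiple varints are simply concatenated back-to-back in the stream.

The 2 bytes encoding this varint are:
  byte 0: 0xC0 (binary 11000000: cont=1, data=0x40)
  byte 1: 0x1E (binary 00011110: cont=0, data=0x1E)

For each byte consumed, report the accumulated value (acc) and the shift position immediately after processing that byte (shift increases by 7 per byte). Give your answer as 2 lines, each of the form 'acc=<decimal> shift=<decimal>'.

byte 0=0xC0: payload=0x40=64, contrib = 64<<0 = 64; acc -> 64, shift -> 7
byte 1=0x1E: payload=0x1E=30, contrib = 30<<7 = 3840; acc -> 3904, shift -> 14

Answer: acc=64 shift=7
acc=3904 shift=14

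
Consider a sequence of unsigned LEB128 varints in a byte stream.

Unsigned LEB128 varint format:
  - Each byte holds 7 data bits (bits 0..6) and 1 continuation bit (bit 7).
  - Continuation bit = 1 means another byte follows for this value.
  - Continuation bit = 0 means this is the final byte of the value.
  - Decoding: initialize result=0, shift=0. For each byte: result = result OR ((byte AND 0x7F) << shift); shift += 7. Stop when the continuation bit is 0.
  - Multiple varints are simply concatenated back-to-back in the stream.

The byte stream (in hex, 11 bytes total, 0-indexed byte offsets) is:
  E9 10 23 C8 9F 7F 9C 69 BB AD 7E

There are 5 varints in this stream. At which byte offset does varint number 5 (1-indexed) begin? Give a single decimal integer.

Answer: 8

Derivation:
  byte[0]=0xE9 cont=1 payload=0x69=105: acc |= 105<<0 -> acc=105 shift=7
  byte[1]=0x10 cont=0 payload=0x10=16: acc |= 16<<7 -> acc=2153 shift=14 [end]
Varint 1: bytes[0:2] = E9 10 -> value 2153 (2 byte(s))
  byte[2]=0x23 cont=0 payload=0x23=35: acc |= 35<<0 -> acc=35 shift=7 [end]
Varint 2: bytes[2:3] = 23 -> value 35 (1 byte(s))
  byte[3]=0xC8 cont=1 payload=0x48=72: acc |= 72<<0 -> acc=72 shift=7
  byte[4]=0x9F cont=1 payload=0x1F=31: acc |= 31<<7 -> acc=4040 shift=14
  byte[5]=0x7F cont=0 payload=0x7F=127: acc |= 127<<14 -> acc=2084808 shift=21 [end]
Varint 3: bytes[3:6] = C8 9F 7F -> value 2084808 (3 byte(s))
  byte[6]=0x9C cont=1 payload=0x1C=28: acc |= 28<<0 -> acc=28 shift=7
  byte[7]=0x69 cont=0 payload=0x69=105: acc |= 105<<7 -> acc=13468 shift=14 [end]
Varint 4: bytes[6:8] = 9C 69 -> value 13468 (2 byte(s))
  byte[8]=0xBB cont=1 payload=0x3B=59: acc |= 59<<0 -> acc=59 shift=7
  byte[9]=0xAD cont=1 payload=0x2D=45: acc |= 45<<7 -> acc=5819 shift=14
  byte[10]=0x7E cont=0 payload=0x7E=126: acc |= 126<<14 -> acc=2070203 shift=21 [end]
Varint 5: bytes[8:11] = BB AD 7E -> value 2070203 (3 byte(s))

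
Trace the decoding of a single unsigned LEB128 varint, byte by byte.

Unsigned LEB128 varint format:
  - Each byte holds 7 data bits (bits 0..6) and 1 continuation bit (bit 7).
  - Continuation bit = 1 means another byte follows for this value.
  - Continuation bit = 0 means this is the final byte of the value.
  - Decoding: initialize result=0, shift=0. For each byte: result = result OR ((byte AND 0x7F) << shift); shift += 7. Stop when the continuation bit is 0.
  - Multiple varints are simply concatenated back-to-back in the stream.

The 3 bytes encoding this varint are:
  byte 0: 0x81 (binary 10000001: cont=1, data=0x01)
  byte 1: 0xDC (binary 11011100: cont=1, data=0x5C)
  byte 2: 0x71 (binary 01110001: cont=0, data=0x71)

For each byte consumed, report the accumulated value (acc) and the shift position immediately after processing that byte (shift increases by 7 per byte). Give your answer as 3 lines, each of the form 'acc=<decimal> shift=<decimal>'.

byte 0=0x81: payload=0x01=1, contrib = 1<<0 = 1; acc -> 1, shift -> 7
byte 1=0xDC: payload=0x5C=92, contrib = 92<<7 = 11776; acc -> 11777, shift -> 14
byte 2=0x71: payload=0x71=113, contrib = 113<<14 = 1851392; acc -> 1863169, shift -> 21

Answer: acc=1 shift=7
acc=11777 shift=14
acc=1863169 shift=21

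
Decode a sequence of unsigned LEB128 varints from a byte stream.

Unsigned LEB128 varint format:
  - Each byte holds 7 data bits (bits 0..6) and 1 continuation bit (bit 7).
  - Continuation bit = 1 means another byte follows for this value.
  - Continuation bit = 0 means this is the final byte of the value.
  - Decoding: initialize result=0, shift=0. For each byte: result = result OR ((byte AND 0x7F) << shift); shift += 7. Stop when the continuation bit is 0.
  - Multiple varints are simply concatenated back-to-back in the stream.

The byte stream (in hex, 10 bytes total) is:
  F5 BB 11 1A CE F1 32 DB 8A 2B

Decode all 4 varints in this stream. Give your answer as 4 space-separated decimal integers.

Answer: 286197 26 833742 705883

Derivation:
  byte[0]=0xF5 cont=1 payload=0x75=117: acc |= 117<<0 -> acc=117 shift=7
  byte[1]=0xBB cont=1 payload=0x3B=59: acc |= 59<<7 -> acc=7669 shift=14
  byte[2]=0x11 cont=0 payload=0x11=17: acc |= 17<<14 -> acc=286197 shift=21 [end]
Varint 1: bytes[0:3] = F5 BB 11 -> value 286197 (3 byte(s))
  byte[3]=0x1A cont=0 payload=0x1A=26: acc |= 26<<0 -> acc=26 shift=7 [end]
Varint 2: bytes[3:4] = 1A -> value 26 (1 byte(s))
  byte[4]=0xCE cont=1 payload=0x4E=78: acc |= 78<<0 -> acc=78 shift=7
  byte[5]=0xF1 cont=1 payload=0x71=113: acc |= 113<<7 -> acc=14542 shift=14
  byte[6]=0x32 cont=0 payload=0x32=50: acc |= 50<<14 -> acc=833742 shift=21 [end]
Varint 3: bytes[4:7] = CE F1 32 -> value 833742 (3 byte(s))
  byte[7]=0xDB cont=1 payload=0x5B=91: acc |= 91<<0 -> acc=91 shift=7
  byte[8]=0x8A cont=1 payload=0x0A=10: acc |= 10<<7 -> acc=1371 shift=14
  byte[9]=0x2B cont=0 payload=0x2B=43: acc |= 43<<14 -> acc=705883 shift=21 [end]
Varint 4: bytes[7:10] = DB 8A 2B -> value 705883 (3 byte(s))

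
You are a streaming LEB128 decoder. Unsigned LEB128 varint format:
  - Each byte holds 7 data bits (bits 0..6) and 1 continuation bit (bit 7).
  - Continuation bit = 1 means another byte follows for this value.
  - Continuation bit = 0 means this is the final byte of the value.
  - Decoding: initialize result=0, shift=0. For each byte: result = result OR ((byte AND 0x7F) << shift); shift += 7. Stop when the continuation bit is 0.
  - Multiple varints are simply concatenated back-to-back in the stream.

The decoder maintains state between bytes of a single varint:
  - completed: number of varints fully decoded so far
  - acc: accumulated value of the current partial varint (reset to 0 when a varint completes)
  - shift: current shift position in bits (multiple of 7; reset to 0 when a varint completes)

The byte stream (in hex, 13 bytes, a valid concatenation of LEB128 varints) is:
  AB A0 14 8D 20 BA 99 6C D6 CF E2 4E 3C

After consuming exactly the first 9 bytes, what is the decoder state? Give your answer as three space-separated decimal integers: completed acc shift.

Answer: 3 86 7

Derivation:
byte[0]=0xAB cont=1 payload=0x2B: acc |= 43<<0 -> completed=0 acc=43 shift=7
byte[1]=0xA0 cont=1 payload=0x20: acc |= 32<<7 -> completed=0 acc=4139 shift=14
byte[2]=0x14 cont=0 payload=0x14: varint #1 complete (value=331819); reset -> completed=1 acc=0 shift=0
byte[3]=0x8D cont=1 payload=0x0D: acc |= 13<<0 -> completed=1 acc=13 shift=7
byte[4]=0x20 cont=0 payload=0x20: varint #2 complete (value=4109); reset -> completed=2 acc=0 shift=0
byte[5]=0xBA cont=1 payload=0x3A: acc |= 58<<0 -> completed=2 acc=58 shift=7
byte[6]=0x99 cont=1 payload=0x19: acc |= 25<<7 -> completed=2 acc=3258 shift=14
byte[7]=0x6C cont=0 payload=0x6C: varint #3 complete (value=1772730); reset -> completed=3 acc=0 shift=0
byte[8]=0xD6 cont=1 payload=0x56: acc |= 86<<0 -> completed=3 acc=86 shift=7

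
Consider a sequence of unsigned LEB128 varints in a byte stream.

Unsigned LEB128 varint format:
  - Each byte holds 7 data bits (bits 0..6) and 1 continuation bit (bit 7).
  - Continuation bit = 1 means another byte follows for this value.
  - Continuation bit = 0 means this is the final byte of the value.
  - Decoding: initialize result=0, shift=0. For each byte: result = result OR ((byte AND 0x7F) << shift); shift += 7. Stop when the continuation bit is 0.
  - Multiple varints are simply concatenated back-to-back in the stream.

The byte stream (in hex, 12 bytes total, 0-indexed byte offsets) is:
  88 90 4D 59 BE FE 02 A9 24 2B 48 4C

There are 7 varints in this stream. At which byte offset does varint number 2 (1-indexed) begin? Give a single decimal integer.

  byte[0]=0x88 cont=1 payload=0x08=8: acc |= 8<<0 -> acc=8 shift=7
  byte[1]=0x90 cont=1 payload=0x10=16: acc |= 16<<7 -> acc=2056 shift=14
  byte[2]=0x4D cont=0 payload=0x4D=77: acc |= 77<<14 -> acc=1263624 shift=21 [end]
Varint 1: bytes[0:3] = 88 90 4D -> value 1263624 (3 byte(s))
  byte[3]=0x59 cont=0 payload=0x59=89: acc |= 89<<0 -> acc=89 shift=7 [end]
Varint 2: bytes[3:4] = 59 -> value 89 (1 byte(s))
  byte[4]=0xBE cont=1 payload=0x3E=62: acc |= 62<<0 -> acc=62 shift=7
  byte[5]=0xFE cont=1 payload=0x7E=126: acc |= 126<<7 -> acc=16190 shift=14
  byte[6]=0x02 cont=0 payload=0x02=2: acc |= 2<<14 -> acc=48958 shift=21 [end]
Varint 3: bytes[4:7] = BE FE 02 -> value 48958 (3 byte(s))
  byte[7]=0xA9 cont=1 payload=0x29=41: acc |= 41<<0 -> acc=41 shift=7
  byte[8]=0x24 cont=0 payload=0x24=36: acc |= 36<<7 -> acc=4649 shift=14 [end]
Varint 4: bytes[7:9] = A9 24 -> value 4649 (2 byte(s))
  byte[9]=0x2B cont=0 payload=0x2B=43: acc |= 43<<0 -> acc=43 shift=7 [end]
Varint 5: bytes[9:10] = 2B -> value 43 (1 byte(s))
  byte[10]=0x48 cont=0 payload=0x48=72: acc |= 72<<0 -> acc=72 shift=7 [end]
Varint 6: bytes[10:11] = 48 -> value 72 (1 byte(s))
  byte[11]=0x4C cont=0 payload=0x4C=76: acc |= 76<<0 -> acc=76 shift=7 [end]
Varint 7: bytes[11:12] = 4C -> value 76 (1 byte(s))

Answer: 3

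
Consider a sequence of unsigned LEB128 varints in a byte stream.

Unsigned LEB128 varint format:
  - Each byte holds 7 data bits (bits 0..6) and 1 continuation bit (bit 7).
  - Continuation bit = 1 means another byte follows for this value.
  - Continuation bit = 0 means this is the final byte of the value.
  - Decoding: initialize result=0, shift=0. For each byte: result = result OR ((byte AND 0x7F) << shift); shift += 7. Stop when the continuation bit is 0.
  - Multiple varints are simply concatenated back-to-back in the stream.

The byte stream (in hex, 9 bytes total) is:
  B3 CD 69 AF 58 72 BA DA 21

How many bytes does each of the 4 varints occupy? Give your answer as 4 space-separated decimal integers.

Answer: 3 2 1 3

Derivation:
  byte[0]=0xB3 cont=1 payload=0x33=51: acc |= 51<<0 -> acc=51 shift=7
  byte[1]=0xCD cont=1 payload=0x4D=77: acc |= 77<<7 -> acc=9907 shift=14
  byte[2]=0x69 cont=0 payload=0x69=105: acc |= 105<<14 -> acc=1730227 shift=21 [end]
Varint 1: bytes[0:3] = B3 CD 69 -> value 1730227 (3 byte(s))
  byte[3]=0xAF cont=1 payload=0x2F=47: acc |= 47<<0 -> acc=47 shift=7
  byte[4]=0x58 cont=0 payload=0x58=88: acc |= 88<<7 -> acc=11311 shift=14 [end]
Varint 2: bytes[3:5] = AF 58 -> value 11311 (2 byte(s))
  byte[5]=0x72 cont=0 payload=0x72=114: acc |= 114<<0 -> acc=114 shift=7 [end]
Varint 3: bytes[5:6] = 72 -> value 114 (1 byte(s))
  byte[6]=0xBA cont=1 payload=0x3A=58: acc |= 58<<0 -> acc=58 shift=7
  byte[7]=0xDA cont=1 payload=0x5A=90: acc |= 90<<7 -> acc=11578 shift=14
  byte[8]=0x21 cont=0 payload=0x21=33: acc |= 33<<14 -> acc=552250 shift=21 [end]
Varint 4: bytes[6:9] = BA DA 21 -> value 552250 (3 byte(s))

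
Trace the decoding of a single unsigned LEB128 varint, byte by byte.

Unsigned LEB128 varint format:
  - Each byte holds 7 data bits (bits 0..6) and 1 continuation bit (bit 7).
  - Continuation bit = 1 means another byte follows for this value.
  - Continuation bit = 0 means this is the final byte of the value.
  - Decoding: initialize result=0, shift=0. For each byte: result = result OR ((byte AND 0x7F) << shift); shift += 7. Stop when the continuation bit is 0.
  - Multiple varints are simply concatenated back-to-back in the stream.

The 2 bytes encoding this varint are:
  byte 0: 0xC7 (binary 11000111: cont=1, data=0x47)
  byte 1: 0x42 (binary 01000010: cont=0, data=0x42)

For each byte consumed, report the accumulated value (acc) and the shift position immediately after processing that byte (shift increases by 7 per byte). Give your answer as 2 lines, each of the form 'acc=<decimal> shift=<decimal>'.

Answer: acc=71 shift=7
acc=8519 shift=14

Derivation:
byte 0=0xC7: payload=0x47=71, contrib = 71<<0 = 71; acc -> 71, shift -> 7
byte 1=0x42: payload=0x42=66, contrib = 66<<7 = 8448; acc -> 8519, shift -> 14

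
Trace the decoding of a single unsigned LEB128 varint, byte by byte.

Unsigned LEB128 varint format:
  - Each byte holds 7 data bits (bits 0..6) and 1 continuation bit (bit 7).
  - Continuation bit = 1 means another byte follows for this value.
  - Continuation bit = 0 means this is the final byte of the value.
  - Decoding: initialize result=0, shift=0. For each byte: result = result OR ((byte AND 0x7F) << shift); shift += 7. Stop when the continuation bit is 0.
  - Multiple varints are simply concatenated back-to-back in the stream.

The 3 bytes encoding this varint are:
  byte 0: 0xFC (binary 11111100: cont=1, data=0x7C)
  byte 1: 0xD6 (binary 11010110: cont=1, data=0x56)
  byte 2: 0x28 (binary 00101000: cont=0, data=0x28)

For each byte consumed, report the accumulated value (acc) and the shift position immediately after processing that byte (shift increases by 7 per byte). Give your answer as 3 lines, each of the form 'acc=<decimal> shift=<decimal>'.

Answer: acc=124 shift=7
acc=11132 shift=14
acc=666492 shift=21

Derivation:
byte 0=0xFC: payload=0x7C=124, contrib = 124<<0 = 124; acc -> 124, shift -> 7
byte 1=0xD6: payload=0x56=86, contrib = 86<<7 = 11008; acc -> 11132, shift -> 14
byte 2=0x28: payload=0x28=40, contrib = 40<<14 = 655360; acc -> 666492, shift -> 21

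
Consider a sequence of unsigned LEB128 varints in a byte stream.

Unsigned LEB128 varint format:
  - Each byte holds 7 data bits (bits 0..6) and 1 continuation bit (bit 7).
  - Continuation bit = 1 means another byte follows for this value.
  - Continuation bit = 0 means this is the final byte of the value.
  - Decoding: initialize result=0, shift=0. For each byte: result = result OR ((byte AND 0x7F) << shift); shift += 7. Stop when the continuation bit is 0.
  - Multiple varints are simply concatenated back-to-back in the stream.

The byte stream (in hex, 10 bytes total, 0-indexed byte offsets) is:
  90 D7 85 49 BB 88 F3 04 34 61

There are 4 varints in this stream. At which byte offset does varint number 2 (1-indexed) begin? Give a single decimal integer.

Answer: 4

Derivation:
  byte[0]=0x90 cont=1 payload=0x10=16: acc |= 16<<0 -> acc=16 shift=7
  byte[1]=0xD7 cont=1 payload=0x57=87: acc |= 87<<7 -> acc=11152 shift=14
  byte[2]=0x85 cont=1 payload=0x05=5: acc |= 5<<14 -> acc=93072 shift=21
  byte[3]=0x49 cont=0 payload=0x49=73: acc |= 73<<21 -> acc=153185168 shift=28 [end]
Varint 1: bytes[0:4] = 90 D7 85 49 -> value 153185168 (4 byte(s))
  byte[4]=0xBB cont=1 payload=0x3B=59: acc |= 59<<0 -> acc=59 shift=7
  byte[5]=0x88 cont=1 payload=0x08=8: acc |= 8<<7 -> acc=1083 shift=14
  byte[6]=0xF3 cont=1 payload=0x73=115: acc |= 115<<14 -> acc=1885243 shift=21
  byte[7]=0x04 cont=0 payload=0x04=4: acc |= 4<<21 -> acc=10273851 shift=28 [end]
Varint 2: bytes[4:8] = BB 88 F3 04 -> value 10273851 (4 byte(s))
  byte[8]=0x34 cont=0 payload=0x34=52: acc |= 52<<0 -> acc=52 shift=7 [end]
Varint 3: bytes[8:9] = 34 -> value 52 (1 byte(s))
  byte[9]=0x61 cont=0 payload=0x61=97: acc |= 97<<0 -> acc=97 shift=7 [end]
Varint 4: bytes[9:10] = 61 -> value 97 (1 byte(s))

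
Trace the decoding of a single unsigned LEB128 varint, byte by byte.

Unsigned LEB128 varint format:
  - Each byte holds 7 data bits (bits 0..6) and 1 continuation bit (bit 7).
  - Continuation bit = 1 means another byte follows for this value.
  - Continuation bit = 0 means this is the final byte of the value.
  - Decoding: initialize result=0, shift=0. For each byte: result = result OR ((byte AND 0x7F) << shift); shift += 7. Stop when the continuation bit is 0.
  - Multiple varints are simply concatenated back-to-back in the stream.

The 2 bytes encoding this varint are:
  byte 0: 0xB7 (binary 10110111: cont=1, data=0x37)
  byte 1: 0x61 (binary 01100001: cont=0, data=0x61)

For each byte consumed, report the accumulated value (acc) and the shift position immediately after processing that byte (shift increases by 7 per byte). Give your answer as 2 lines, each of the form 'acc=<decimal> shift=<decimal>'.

Answer: acc=55 shift=7
acc=12471 shift=14

Derivation:
byte 0=0xB7: payload=0x37=55, contrib = 55<<0 = 55; acc -> 55, shift -> 7
byte 1=0x61: payload=0x61=97, contrib = 97<<7 = 12416; acc -> 12471, shift -> 14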